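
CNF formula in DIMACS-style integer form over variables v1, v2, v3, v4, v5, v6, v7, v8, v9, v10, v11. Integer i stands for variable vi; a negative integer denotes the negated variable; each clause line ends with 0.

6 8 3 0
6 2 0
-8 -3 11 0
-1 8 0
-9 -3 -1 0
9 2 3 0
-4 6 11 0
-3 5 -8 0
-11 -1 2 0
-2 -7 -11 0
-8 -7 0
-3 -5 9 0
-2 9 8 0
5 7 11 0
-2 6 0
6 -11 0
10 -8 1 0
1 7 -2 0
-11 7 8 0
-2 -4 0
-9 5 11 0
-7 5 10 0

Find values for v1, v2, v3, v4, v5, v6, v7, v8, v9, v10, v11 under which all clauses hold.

v4 occurs only negated in the remaining clauses — set v4 = False.
v6 occurs only positively in the remaining clauses — set v6 = True.
Branch on v1: take v1 = False.
Set v2 = False and propagate.
The remaining clauses are satisfied by v3 = True, v5 = True, v7 = True, v8 = False, v9 = True, v10 = False, v11 = True.

v1=F, v2=F, v3=T, v4=F, v5=T, v6=T, v7=T, v8=F, v9=T, v10=F, v11=T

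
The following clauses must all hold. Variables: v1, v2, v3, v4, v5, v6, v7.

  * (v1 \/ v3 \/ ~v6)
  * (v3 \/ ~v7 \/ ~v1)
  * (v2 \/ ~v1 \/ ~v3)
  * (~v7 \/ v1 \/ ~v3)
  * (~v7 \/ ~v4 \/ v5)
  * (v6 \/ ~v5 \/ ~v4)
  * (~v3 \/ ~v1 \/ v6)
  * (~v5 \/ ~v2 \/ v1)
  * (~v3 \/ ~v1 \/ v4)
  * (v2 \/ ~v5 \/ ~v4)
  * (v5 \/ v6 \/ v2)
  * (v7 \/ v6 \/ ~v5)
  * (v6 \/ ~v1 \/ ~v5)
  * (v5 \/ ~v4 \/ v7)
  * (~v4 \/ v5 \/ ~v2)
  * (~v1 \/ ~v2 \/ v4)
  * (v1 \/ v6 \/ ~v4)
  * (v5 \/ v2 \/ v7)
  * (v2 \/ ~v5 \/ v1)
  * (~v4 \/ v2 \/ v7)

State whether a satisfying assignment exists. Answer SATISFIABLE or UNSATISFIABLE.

Set v1 = True and propagate.
Try v2 = False.
  then v3 is forced to False.
  then v7 is forced to False.
  then v5 is forced to True.
  then v4 is forced to False.
  then v6 is forced to True.
So v1=True, v2=False, v3=False, v4=False, v5=True, v6=True, v7=False is a satisfying assignment.

SATISFIABLE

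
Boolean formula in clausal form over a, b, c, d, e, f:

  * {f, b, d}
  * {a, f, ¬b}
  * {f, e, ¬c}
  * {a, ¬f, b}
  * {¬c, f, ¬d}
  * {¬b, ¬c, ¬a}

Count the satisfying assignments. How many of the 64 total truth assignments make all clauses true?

Split on f, then b.
  f=T, b=T: d, e free; 3 ways for (a,c) × 2^2 = 12.
  f=T, b=F: forces a=T; c, d, e free → 2^3 = 8.
  f=F, b=T: remaining (a,c,d,e) ∈ {(T,F,F,F); (T,F,F,T); (T,F,T,F); (T,F,T,T)} — 4.
  f=F, b=F: remaining (a,c,d,e) ∈ {(F,F,T,F); (F,F,T,T); (T,F,T,F); (T,F,T,T)} — 4.
Total: 12 + 8 + 4 + 4 = 28.

28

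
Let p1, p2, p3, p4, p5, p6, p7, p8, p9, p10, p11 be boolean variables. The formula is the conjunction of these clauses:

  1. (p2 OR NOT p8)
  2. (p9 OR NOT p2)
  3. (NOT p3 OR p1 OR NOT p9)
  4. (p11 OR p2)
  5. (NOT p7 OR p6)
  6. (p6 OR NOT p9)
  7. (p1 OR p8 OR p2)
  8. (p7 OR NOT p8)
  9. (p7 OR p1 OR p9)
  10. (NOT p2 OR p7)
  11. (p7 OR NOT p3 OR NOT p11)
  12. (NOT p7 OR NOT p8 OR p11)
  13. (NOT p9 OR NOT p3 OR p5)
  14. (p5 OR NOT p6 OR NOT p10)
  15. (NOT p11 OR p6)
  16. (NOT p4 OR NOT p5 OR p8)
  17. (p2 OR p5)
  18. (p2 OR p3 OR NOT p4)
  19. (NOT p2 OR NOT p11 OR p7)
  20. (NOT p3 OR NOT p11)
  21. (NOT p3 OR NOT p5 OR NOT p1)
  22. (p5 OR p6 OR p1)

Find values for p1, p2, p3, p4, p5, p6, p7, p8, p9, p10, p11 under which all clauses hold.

p4 occurs only negated in the remaining clauses — set p4 = False.
Try p1 = False.
Try p2 = True.
  then p9 is forced to True.
  then p3 is forced to False.
  then p6 is forced to True.
  then p7 is forced to True.
The remaining clauses are satisfied by p5 = True, p8 = False, p10 = True, p11 = False.
Every clause has at least one true literal under this assignment.

p1=F, p2=T, p3=F, p4=F, p5=T, p6=T, p7=T, p8=F, p9=T, p10=T, p11=F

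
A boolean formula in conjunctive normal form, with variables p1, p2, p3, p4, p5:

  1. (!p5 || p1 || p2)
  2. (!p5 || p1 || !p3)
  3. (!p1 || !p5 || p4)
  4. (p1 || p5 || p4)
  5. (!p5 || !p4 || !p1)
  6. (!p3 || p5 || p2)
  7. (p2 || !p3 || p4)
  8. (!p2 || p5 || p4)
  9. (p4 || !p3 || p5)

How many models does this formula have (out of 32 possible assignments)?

Case analysis on p5 and p4:
  p5=T, p4=T: remaining (p1,p2,p3) ∈ {(F,T,F)} — 1.
  p5=T, p4=F: remaining (p1,p2,p3) ∈ {(F,T,F)} — 1.
  p5=F, p4=T: p1 free; 3 ways for (p2,p3) × 2^1 = 6.
  p5=F, p4=F: remaining (p1,p2,p3) ∈ {(T,F,F)} — 1.
Total: 1 + 1 + 6 + 1 = 9.

9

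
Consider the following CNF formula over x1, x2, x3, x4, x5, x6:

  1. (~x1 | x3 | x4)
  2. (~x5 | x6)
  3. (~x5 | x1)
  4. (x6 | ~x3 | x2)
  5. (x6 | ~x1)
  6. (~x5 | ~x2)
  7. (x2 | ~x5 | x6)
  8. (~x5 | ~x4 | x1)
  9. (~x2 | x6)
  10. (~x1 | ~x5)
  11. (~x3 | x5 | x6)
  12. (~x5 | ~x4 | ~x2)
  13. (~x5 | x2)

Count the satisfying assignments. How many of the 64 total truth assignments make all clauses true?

Split on x5, then x2.
  x5=1, x2=1: a clause becomes empty — 0.
  x5=1, x2=0: a clause becomes empty — 0.
  x5=0, x2=1: 7 of the 16 assignments to (x1,x3,x4,x6) work.
  x5=0, x2=0: 9 of the 16 assignments to (x1,x3,x4,x6) work.
Total: 0 + 0 + 7 + 9 = 16.

16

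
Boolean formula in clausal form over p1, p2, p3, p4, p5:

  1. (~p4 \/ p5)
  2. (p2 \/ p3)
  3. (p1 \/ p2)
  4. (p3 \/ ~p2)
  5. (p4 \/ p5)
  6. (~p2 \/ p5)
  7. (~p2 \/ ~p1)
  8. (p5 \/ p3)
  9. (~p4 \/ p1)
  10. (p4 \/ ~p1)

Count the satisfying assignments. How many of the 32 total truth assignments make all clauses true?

The models are:
  p1=F p2=T p3=T p4=F p5=T
  p1=T p2=F p3=T p4=T p5=T
That's 2 in total.

2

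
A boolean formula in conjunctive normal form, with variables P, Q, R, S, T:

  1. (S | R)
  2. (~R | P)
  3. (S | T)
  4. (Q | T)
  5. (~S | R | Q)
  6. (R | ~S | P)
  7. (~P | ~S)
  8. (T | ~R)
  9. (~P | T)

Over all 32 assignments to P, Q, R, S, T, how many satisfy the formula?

Satisfying assignments:
  P=T Q=F R=T S=F T=T
  P=T Q=T R=T S=F T=T
That's 2 in total.

2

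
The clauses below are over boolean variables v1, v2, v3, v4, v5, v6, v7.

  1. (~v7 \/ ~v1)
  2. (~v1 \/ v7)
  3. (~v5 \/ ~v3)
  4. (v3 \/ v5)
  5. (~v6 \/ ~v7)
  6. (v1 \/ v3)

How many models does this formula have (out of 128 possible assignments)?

12

Case analysis on v1 and v3:
  v1=1, v3=1: a clause becomes empty — 0.
  v1=1, v3=0: a clause becomes empty — 0.
  v1=0, v3=1: v2, v4 free; 3 ways for (v5,v6,v7) × 2^2 = 12.
  v1=0, v3=0: a clause becomes empty — 0.
Total: 0 + 0 + 12 + 0 = 12.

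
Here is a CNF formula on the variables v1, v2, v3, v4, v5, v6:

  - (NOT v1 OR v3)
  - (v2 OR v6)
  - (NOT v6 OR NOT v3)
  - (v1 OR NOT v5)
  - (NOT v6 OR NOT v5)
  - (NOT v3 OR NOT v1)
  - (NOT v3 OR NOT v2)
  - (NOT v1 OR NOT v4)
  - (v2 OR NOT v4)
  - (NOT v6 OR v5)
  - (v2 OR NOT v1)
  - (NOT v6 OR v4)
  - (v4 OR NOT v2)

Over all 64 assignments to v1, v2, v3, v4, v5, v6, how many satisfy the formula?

1

The models are:
  v1=F v2=T v3=F v4=T v5=F v6=F
That's 1 in total.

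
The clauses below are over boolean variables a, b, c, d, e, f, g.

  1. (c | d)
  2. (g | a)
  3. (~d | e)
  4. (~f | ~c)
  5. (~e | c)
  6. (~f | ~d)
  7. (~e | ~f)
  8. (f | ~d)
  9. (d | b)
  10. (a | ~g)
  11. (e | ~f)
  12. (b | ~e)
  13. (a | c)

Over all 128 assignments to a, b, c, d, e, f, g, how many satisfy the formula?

The models are:
  a=T b=T c=T d=F e=F f=F g=F
  a=T b=T c=T d=F e=F f=F g=T
  a=T b=T c=T d=F e=T f=F g=F
  a=T b=T c=T d=F e=T f=F g=T
That's 4 in total.

4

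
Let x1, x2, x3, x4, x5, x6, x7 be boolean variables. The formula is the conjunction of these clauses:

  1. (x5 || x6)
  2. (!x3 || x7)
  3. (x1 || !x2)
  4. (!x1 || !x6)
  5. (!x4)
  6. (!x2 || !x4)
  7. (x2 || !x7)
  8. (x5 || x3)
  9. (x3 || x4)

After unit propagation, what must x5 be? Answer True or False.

True

(!x4) stands alone — x4 = False.
(x3 || x4) with x4 = False leaves only x3, so x3 = True.
In (!x3 || x7), !x3 is now false; x7 must hold, so x7 = True.
In (x2 || !x7), !x7 is now false; x2 must hold, so x2 = True.
From (!x2 || x1) and x2 = True: x1 = True.
From (!x6 || !x1) and x1 = True: x6 = False.
(x6 || x5): since x6 = False, the clause reduces to (x5). x5 = True.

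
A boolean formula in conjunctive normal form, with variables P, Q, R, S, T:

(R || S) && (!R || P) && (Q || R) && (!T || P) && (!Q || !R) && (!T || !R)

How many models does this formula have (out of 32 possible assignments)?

The models are:
  P=0 Q=1 R=0 S=1 T=0
  P=1 Q=0 R=1 S=0 T=0
  P=1 Q=0 R=1 S=1 T=0
  P=1 Q=1 R=0 S=1 T=0
  P=1 Q=1 R=0 S=1 T=1
That's 5 in total.

5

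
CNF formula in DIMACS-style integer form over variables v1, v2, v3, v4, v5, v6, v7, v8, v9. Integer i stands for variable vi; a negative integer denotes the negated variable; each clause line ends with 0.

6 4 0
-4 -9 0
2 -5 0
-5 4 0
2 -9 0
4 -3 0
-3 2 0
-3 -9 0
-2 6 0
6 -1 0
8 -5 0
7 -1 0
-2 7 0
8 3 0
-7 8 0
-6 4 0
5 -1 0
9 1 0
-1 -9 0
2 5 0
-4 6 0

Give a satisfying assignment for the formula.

v1 = True  v2 = True  v3 = False  v4 = True  v5 = True  v6 = True  v7 = True  v8 = True  v9 = False

Pure literal: v8 appears only positively; assign v8 = True.
Try v1 = True.
  then v6 is forced to True.
  then v7 is forced to True.
  then v4 is forced to True.
  then v9 is forced to False.
  then v5 is forced to True.
  then v2 is forced to True.
v3 is now unconstrained; take v3 = False.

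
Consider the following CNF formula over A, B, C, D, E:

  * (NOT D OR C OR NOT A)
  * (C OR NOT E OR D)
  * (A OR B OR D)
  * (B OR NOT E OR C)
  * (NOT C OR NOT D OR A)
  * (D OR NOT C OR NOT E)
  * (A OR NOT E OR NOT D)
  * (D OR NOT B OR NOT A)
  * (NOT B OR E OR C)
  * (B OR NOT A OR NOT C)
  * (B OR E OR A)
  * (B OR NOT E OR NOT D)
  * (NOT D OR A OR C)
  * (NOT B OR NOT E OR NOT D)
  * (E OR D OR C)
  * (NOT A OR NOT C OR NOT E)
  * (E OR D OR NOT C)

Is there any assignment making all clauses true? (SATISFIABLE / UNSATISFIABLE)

SATISFIABLE

Set A = True and propagate.
Try B = True.
  then D is forced to True.
  then C is forced to True.
  then E is forced to False.
Every clause has at least one true literal under this assignment.
So A = 1  B = 1  C = 1  D = 1  E = 0 is a satisfying assignment.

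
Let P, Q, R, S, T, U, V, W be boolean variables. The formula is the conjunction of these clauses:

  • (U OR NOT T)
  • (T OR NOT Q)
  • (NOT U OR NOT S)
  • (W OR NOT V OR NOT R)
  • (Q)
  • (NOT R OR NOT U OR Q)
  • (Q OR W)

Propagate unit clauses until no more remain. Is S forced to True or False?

False

(Q) stands alone — Q = True.
(NOT Q OR T) with Q = True leaves only T, so T = True.
(NOT T OR U): since T = True, the clause reduces to (U). U = True.
From (NOT S OR NOT U) and U = True: S = False.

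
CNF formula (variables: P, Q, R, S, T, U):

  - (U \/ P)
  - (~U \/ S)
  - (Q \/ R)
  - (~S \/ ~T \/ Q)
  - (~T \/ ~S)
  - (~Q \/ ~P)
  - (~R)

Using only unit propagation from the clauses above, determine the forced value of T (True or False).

False

(~R) is a unit clause: R = False.
(Q \/ R) with R = False leaves only Q, so Q = True.
In (~Q \/ ~P), ~Q is now false; ~P must hold, so P = False.
From (P \/ U) and P = False: U = True.
From (~U \/ S) and U = True: S = True.
In (~T \/ ~S), ~S is now false; ~T must hold, so T = False.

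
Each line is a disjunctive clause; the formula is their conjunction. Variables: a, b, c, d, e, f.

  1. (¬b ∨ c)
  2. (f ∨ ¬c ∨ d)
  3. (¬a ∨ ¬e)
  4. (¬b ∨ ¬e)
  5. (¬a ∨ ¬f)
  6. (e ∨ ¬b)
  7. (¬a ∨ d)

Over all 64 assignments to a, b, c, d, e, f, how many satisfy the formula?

16

Split on a, then b.
  a=T, b=T: a clause becomes empty — 0.
  a=T, b=F: remaining (c,d,e,f) ∈ {(F,T,F,F); (T,T,F,F)} — 2.
  a=F, b=T: a clause becomes empty — 0.
  a=F, b=F: e free; 7 ways for (c,d,f) × 2^1 = 14.
Total: 0 + 2 + 0 + 14 = 16.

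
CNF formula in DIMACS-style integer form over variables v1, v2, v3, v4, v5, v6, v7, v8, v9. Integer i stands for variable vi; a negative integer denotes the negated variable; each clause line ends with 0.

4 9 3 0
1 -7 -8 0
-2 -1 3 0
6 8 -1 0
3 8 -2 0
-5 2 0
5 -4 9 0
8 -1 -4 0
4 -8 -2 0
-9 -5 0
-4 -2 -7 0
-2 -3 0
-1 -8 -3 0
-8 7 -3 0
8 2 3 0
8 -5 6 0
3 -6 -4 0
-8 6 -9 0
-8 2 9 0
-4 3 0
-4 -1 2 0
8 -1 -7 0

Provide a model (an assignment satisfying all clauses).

v1 = 0  v2 = 0  v3 = 1  v4 = 0  v5 = 0  v6 = 1  v7 = 0  v8 = 0  v9 = 1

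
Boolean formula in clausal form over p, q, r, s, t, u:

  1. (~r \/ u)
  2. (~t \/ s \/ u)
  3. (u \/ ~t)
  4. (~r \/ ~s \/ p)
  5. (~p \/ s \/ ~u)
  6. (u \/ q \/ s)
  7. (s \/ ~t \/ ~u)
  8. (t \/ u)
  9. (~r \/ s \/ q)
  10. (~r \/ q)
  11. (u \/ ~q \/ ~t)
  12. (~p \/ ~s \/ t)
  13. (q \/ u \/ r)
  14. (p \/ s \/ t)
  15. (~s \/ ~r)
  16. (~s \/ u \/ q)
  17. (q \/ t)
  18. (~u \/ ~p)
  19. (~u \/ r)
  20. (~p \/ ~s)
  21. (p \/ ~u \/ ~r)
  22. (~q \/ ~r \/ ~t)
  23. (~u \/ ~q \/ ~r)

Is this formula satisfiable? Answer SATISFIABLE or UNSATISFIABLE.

UNSATISFIABLE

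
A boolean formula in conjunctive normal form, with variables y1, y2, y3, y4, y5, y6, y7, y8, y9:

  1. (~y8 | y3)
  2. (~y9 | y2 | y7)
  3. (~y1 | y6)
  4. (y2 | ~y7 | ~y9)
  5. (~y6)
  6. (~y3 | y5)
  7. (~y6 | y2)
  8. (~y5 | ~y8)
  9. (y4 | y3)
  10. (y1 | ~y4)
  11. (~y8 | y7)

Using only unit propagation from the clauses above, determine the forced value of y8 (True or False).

False

(~y6) is a unit clause: y6 = False.
From (y6 | ~y1) and y6 = False: y1 = False.
(y1 | ~y4): since y1 = False, the clause reduces to (~y4). y4 = False.
From (y4 | y3) and y4 = False: y3 = True.
(~y3 | y5) with y3 = True leaves only y5, so y5 = True.
In (~y8 | ~y5), ~y5 is now false; ~y8 must hold, so y8 = False.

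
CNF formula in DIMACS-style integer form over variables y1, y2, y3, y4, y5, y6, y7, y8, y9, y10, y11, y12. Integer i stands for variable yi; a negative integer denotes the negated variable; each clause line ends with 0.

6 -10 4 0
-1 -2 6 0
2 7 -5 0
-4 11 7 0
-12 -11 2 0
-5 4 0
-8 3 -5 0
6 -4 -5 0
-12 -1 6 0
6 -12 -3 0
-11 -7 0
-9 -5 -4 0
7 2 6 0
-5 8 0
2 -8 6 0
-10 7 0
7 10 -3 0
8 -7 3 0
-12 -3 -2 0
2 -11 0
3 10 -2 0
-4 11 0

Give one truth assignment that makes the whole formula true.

y1=True, y2=False, y3=True, y4=False, y5=False, y6=True, y7=True, y8=True, y9=False, y10=True, y11=False, y12=False

Pure literal: y5 appears only negated; assign y5 = False.
Pure literal: y6 appears only positively; assign y6 = True.
Branch on y2: take y2 = False.
  then y11 is forced to False.
  then y4 is forced to False.
Set y3 = True and propagate.
For the remaining variables, y1 = True, y7 = True, y8 = True, y9 = False, y10 = True, y12 = False works.
Every clause has at least one true literal under this assignment.
Check each clause:
  1. (!y10 || y4 || y6) — y6 is true.
  2. (y6 || !y1 || !y2) — y6 is true.
  3. (y7 || !y5 || y2) — !y5 is true.
  4. (y11 || !y4 || y7) — !y4 is true.
  5. (!y12 || y2 || !y11) — !y12 is true.
  6. (y4 || !y5) — !y5 is true.
  7. (!y8 || y3 || !y5) — y3 is true.
  8. (!y4 || !y5 || y6) — !y5 is true.
  9. (!y12 || y6 || !y1) — !y12 is true.
  10. (!y12 || y6 || !y3) — !y12 is true.
  11. (!y7 || !y11) — !y11 is true.
  12. (!y4 || !y5 || !y9) — !y5 is true.
  13. (y6 || y7 || y2) — y6 is true.
  14. (!y5 || y8) — y8 is true.
  15. (y2 || !y8 || y6) — y6 is true.
  16. (y7 || !y10) — y7 is true.
  17. (y7 || y10 || !y3) — y10 is true.
  18. (y3 || !y7 || y8) — y8 is true.
  19. (!y12 || !y2 || !y3) — !y12 is true.
  20. (!y11 || y2) — !y11 is true.
  21. (y10 || !y2 || y3) — y10 is true.
  22. (y11 || !y4) — !y4 is true.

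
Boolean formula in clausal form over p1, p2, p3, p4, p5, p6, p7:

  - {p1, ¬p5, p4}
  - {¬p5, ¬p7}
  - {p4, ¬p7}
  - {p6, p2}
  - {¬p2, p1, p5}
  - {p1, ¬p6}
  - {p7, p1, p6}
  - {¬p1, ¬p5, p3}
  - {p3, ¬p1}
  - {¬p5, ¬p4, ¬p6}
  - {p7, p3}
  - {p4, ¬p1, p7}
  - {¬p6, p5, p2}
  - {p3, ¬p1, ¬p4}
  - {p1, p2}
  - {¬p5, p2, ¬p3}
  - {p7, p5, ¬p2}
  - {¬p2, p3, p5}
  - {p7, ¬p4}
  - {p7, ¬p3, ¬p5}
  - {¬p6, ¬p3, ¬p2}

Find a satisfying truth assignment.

p1 = 1, p2 = 1, p3 = 1, p4 = 1, p5 = 0, p6 = 0, p7 = 1

Set p1 = True and propagate.
  then p3 is forced to True.
The remaining clauses are satisfied by p2 = True, p4 = True, p5 = False, p6 = False, p7 = True.
Every clause has at least one true literal under this assignment.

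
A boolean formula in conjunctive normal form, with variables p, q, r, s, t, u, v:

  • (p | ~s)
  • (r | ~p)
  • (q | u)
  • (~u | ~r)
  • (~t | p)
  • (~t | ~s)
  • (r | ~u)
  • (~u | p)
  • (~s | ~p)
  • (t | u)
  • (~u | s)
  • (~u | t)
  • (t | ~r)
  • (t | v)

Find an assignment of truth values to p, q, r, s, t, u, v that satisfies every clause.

p=T, q=T, r=T, s=F, t=T, u=F, v=F

q occurs only positively in the remaining clauses — set q = True.
Set p = True and propagate.
  then r is forced to True.
  then u is forced to False.
  then s is forced to False.
  then t is forced to True.
v is now unconstrained; take v = False.
Check each clause:
  1. (p | ~s) — p is true.
  2. (~p | r) — r is true.
  3. (u | q) — q is true.
  4. (~u | ~r) — ~u is true.
  5. (p | ~t) — p is true.
  6. (~s | ~t) — ~s is true.
  7. (~u | r) — ~u is true.
  8. (p | ~u) — p is true.
  9. (~s | ~p) — ~s is true.
  10. (u | t) — t is true.
  11. (~u | s) — ~u is true.
  12. (t | ~u) — ~u is true.
  13. (~r | t) — t is true.
  14. (t | v) — t is true.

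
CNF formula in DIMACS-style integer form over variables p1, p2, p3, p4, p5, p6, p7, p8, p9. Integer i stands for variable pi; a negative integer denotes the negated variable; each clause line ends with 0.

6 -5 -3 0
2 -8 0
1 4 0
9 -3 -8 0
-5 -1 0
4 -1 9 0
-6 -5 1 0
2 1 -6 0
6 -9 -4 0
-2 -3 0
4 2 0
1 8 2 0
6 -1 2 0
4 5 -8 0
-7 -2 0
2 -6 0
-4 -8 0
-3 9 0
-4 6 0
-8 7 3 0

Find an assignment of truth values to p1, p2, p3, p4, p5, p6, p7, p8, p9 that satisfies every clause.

p1 = False  p2 = True  p3 = False  p4 = True  p5 = False  p6 = True  p7 = False  p8 = False  p9 = True

Try p1 = False.
  then p4 is forced to True.
  then p8 is forced to False.
  then p2 is forced to True.
  then p3 is forced to False.
  then p7 is forced to False.
  then p6 is forced to True.
  then p5 is forced to False.
p9 is now unconstrained; take p9 = True.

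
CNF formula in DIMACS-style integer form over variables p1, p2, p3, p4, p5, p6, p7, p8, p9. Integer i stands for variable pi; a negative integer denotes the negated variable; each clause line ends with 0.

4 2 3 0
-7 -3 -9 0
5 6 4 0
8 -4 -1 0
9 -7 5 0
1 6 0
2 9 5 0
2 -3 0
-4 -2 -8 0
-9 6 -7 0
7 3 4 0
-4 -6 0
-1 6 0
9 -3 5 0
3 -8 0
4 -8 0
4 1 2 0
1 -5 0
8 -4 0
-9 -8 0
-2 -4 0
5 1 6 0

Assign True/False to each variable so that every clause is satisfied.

Try p1 = False.
  then p6 is forced to True.
  then p4 is forced to False.
  then p8 is forced to False.
  then p2 is forced to True.
  then p5 is forced to False.
The remaining clauses are satisfied by p3 = False, p7 = True, p9 = True.
Every clause has at least one true literal under this assignment.

p1 = F, p2 = T, p3 = F, p4 = F, p5 = F, p6 = T, p7 = T, p8 = F, p9 = T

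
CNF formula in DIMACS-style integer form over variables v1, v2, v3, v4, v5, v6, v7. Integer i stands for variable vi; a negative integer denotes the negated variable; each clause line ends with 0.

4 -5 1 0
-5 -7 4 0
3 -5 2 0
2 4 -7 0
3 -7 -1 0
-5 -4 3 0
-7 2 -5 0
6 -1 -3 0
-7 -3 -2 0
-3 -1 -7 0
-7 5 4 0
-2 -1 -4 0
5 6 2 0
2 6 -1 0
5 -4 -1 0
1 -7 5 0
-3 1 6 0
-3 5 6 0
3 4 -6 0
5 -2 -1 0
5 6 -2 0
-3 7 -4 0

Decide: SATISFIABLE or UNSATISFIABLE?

Set v1 = False and propagate.
Set v2 = False and propagate.
Try v3 = True.
  then v6 is forced to True.
For the remaining variables, v4 = False, v5 = False, v7 = False works.
So v1=False  v2=False  v3=True  v4=False  v5=False  v6=True  v7=False is a satisfying assignment.

SATISFIABLE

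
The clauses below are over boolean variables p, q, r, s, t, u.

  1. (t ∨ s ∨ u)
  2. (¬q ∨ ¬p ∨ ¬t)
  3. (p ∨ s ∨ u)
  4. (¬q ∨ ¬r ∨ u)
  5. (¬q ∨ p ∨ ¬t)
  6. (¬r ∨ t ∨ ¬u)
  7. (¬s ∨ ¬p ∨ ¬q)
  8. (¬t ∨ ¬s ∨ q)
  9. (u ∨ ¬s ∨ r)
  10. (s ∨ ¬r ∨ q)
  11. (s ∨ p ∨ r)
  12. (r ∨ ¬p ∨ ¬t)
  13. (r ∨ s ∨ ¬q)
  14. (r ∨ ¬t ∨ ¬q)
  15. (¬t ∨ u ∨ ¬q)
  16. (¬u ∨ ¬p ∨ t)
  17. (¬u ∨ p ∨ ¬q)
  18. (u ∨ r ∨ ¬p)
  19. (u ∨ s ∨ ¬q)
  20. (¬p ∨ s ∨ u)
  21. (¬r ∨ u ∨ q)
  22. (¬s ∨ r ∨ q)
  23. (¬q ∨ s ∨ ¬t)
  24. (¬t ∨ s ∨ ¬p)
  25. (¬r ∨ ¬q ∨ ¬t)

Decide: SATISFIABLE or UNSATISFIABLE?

q = True:
  p = True:
    propagation gives t=False, s=False, u=True; an empty clause results — contradiction.
  p = False:
    propagation gives t=False, u=False, s=True, r=False; an empty clause results — contradiction.
q = False:
  s = True:
    propagation gives t=False, r=True, u=False; an empty clause results — contradiction.
  s = False:
    propagation gives r=False, p=True, t=False, u=True; an empty clause results — contradiction.
Every branch closes, so no satisfying assignment exists.

UNSATISFIABLE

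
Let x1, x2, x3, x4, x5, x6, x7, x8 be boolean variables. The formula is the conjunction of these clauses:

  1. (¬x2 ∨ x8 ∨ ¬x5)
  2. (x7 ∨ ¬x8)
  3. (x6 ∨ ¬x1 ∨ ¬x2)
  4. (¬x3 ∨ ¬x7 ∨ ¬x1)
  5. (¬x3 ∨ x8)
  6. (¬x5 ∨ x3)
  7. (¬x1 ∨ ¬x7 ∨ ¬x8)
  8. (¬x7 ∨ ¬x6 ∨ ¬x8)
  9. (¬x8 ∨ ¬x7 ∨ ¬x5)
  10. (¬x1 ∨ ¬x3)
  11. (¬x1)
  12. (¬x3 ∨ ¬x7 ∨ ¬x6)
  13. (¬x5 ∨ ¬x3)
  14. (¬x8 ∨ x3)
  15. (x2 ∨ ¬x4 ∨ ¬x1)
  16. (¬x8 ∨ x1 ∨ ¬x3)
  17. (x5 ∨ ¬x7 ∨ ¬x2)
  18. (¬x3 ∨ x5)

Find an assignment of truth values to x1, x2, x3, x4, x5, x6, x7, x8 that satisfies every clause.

x1=False  x2=True  x3=False  x4=False  x5=False  x6=True  x7=False  x8=False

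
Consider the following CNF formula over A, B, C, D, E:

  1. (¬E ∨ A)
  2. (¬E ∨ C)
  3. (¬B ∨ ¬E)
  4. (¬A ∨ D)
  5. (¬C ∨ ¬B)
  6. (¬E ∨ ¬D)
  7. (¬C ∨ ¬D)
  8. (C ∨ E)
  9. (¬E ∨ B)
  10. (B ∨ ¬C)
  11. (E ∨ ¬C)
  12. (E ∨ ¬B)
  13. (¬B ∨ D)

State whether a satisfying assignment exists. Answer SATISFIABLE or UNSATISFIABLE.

UNSATISFIABLE

E = True:
  propagation gives A=True, C=True, B=False; an empty clause results — contradiction.
E = False:
  propagation gives C=True; an empty clause results — contradiction.
Every branch closes, so no satisfying assignment exists.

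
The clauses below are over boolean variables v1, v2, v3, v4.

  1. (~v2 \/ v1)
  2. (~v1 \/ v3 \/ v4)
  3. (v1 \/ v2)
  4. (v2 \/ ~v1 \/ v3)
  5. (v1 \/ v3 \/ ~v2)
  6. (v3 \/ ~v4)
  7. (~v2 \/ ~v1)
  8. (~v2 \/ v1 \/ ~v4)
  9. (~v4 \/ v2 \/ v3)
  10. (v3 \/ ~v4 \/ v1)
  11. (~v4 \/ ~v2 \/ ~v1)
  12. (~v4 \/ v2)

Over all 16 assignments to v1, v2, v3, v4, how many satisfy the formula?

The models are:
  v1=T v2=F v3=T v4=F
Count: 1.

1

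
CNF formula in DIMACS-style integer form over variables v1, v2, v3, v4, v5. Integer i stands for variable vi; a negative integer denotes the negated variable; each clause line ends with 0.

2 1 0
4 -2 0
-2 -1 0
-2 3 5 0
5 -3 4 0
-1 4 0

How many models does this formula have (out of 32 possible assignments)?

7

Split on v2, then v1.
  v2=T, v1=T: a clause becomes empty — 0.
  v2=T, v1=F: remaining (v3,v4,v5) ∈ {(F,T,T); (T,T,F); (T,T,T)} — 3.
  v2=F, v1=T: remaining (v3,v4,v5) ∈ {(F,T,F); (F,T,T); (T,T,F); (T,T,T)} — 4.
  v2=F, v1=F: a clause becomes empty — 0.
Total: 0 + 3 + 4 + 0 = 7.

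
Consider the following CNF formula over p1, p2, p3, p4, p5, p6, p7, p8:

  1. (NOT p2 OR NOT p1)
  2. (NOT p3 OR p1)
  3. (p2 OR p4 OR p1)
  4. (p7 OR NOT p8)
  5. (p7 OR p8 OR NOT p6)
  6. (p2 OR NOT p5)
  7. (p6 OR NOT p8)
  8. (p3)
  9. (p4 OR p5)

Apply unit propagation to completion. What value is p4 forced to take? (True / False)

(p3) stands alone — p3 = True.
(NOT p3 OR p1) with p3 = True leaves only p1, so p1 = True.
(NOT p2 OR NOT p1): since p1 = True, the clause reduces to (NOT p2). p2 = False.
(NOT p5 OR p2) with p2 = False leaves only NOT p5, so p5 = False.
(p5 OR p4): since p5 = False, the clause reduces to (p4). p4 = True.

True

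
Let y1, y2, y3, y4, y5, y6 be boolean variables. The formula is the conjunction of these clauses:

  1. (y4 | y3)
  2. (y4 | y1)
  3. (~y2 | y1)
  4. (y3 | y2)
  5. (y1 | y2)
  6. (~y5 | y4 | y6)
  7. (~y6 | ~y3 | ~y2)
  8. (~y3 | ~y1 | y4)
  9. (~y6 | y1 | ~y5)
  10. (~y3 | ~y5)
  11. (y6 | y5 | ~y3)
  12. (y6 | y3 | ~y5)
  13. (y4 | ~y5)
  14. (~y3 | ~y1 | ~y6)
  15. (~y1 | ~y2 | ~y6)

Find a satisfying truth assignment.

y1=True, y2=True, y3=False, y4=True, y5=False, y6=False

y4 occurs only positively in the remaining clauses — set y4 = True.
Set y1 = True and propagate.
Set y2 = True and propagate.
  then y6 is forced to False.
Branch on y3: take y3 = False.
  then y5 is forced to False.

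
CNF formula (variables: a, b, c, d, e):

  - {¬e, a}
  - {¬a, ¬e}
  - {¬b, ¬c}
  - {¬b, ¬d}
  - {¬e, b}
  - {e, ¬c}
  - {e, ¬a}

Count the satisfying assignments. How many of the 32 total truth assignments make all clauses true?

3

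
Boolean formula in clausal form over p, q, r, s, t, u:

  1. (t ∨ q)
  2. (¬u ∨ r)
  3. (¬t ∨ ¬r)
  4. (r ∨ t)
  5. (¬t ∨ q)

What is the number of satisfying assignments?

Case analysis on t and r:
  t=1, r=1: a clause becomes empty — 0.
  t=1, r=0: remaining (p,q,s,u) ∈ {(0,1,0,0); (0,1,1,0); (1,1,0,0); (1,1,1,0)} — 4.
  t=0, r=1: forces q=1; p, s, u free → 2^3 = 8.
  t=0, r=0: a clause becomes empty — 0.
Total: 0 + 4 + 8 + 0 = 12.

12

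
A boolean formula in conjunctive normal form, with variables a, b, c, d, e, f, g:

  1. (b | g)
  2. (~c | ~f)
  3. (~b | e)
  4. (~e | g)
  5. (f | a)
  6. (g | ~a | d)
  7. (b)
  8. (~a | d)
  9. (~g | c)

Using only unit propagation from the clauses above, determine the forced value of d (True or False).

True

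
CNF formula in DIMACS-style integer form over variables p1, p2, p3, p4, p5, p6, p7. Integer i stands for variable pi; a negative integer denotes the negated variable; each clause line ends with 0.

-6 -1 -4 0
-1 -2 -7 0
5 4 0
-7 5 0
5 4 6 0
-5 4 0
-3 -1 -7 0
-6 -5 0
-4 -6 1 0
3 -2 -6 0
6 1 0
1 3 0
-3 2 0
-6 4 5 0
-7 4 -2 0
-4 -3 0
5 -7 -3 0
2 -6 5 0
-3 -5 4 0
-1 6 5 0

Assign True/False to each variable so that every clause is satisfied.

p1=True, p2=False, p3=False, p4=True, p5=True, p6=False, p7=False

p7 occurs only negated in the remaining clauses — set p7 = False.
Try p1 = True.
For the remaining variables, p2 = False, p3 = False, p4 = True, p5 = True, p6 = False works.
Check each clause:
  1. {¬p1, ¬p4, ¬p6} — ¬p6 is true.
  2. {¬p2, ¬p7, ¬p1} — ¬p7 is true.
  3. {p5, p4} — p4 is true.
  4. {¬p7, p5} — ¬p7 is true.
  5. {p5, p6, p4} — p4 is true.
  6. {¬p5, p4} — p4 is true.
  7. {¬p7, ¬p1, ¬p3} — ¬p7 is true.
  8. {¬p5, ¬p6} — ¬p6 is true.
  9. {p1, ¬p4, ¬p6} — p1 is true.
  10. {p3, ¬p2, ¬p6} — ¬p6 is true.
  11. {p6, p1} — p1 is true.
  12. {p3, p1} — p1 is true.
  13. {p2, ¬p3} — ¬p3 is true.
  14. {¬p6, p4, p5} — ¬p6 is true.
  15. {p4, ¬p2, ¬p7} — ¬p7 is true.
  16. {¬p4, ¬p3} — ¬p3 is true.
  17. {¬p7, p5, ¬p3} — ¬p7 is true.
  18. {p2, ¬p6, p5} — ¬p6 is true.
  19. {p4, ¬p3, ¬p5} — p4 is true.
  20. {p5, ¬p1, p6} — p5 is true.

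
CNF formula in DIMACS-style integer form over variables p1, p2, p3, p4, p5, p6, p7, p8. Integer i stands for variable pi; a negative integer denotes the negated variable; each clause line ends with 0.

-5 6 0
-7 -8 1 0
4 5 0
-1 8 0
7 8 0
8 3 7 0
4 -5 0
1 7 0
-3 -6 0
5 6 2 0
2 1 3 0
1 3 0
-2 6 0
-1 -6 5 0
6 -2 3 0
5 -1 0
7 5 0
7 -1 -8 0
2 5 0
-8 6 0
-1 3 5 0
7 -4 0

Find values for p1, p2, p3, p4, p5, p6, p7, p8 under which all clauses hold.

Try p1 = True.
  then p8 is forced to True.
  then p5 is forced to True.
  then p6 is forced to True.
  then p4 is forced to True.
  then p3 is forced to False.
  then p7 is forced to True.
p2 is now unconstrained; take p2 = False.

p1 = T, p2 = F, p3 = F, p4 = T, p5 = T, p6 = T, p7 = T, p8 = T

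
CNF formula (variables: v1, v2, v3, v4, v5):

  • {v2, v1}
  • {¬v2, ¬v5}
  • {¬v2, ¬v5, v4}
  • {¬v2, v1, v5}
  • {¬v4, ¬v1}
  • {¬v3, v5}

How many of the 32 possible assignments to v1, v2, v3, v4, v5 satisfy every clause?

4

Satisfying assignments:
  v1=T v2=F v3=F v4=F v5=F
  v1=T v2=F v3=F v4=F v5=T
  v1=T v2=F v3=T v4=F v5=T
  v1=T v2=T v3=F v4=F v5=F
Count: 4.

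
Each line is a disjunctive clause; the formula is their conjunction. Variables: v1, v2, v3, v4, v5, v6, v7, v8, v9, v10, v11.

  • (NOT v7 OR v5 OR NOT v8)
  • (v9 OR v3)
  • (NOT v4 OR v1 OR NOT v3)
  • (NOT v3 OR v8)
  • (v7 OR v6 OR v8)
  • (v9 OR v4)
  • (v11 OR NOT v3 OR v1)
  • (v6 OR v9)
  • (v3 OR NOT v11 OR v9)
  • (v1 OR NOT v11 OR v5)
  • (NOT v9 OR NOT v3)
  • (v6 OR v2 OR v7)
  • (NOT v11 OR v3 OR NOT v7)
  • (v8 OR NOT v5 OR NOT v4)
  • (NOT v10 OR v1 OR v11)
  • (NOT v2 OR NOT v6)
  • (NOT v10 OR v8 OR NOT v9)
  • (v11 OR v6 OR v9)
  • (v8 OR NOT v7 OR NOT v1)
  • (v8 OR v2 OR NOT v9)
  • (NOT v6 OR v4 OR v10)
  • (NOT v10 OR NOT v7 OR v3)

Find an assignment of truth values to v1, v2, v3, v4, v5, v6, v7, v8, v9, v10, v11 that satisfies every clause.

v1 = 1  v2 = 0  v3 = 1  v4 = 1  v5 = 1  v6 = 1  v7 = 0  v8 = 1  v9 = 0  v10 = 0  v11 = 0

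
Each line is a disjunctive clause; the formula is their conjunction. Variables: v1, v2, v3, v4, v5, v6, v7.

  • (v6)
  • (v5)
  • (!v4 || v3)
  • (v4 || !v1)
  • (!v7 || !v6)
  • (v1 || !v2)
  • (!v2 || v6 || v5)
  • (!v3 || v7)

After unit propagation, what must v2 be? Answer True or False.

(v6) stands alone — v6 = True.
Unit clause (v5) sets v5 = True.
In (!v7 || !v6), !v6 is now false; !v7 must hold, so v7 = False.
In (!v3 || v7), v7 is now false; !v3 must hold, so v3 = False.
In (!v4 || v3), v3 is now false; !v4 must hold, so v4 = False.
In (!v1 || v4), v4 is now false; !v1 must hold, so v1 = False.
From (v1 || !v2) and v1 = False: v2 = False.

False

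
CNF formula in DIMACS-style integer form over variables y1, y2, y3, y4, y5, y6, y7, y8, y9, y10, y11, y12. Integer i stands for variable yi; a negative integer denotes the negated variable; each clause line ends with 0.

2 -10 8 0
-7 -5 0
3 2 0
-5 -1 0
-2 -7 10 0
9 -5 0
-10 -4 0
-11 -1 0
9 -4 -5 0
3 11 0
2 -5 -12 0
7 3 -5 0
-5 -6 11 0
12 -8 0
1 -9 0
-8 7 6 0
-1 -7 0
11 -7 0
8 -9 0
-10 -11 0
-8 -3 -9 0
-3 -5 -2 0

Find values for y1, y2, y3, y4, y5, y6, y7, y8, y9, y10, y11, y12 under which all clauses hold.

y1 = T, y2 = T, y3 = T, y4 = F, y5 = F, y6 = F, y7 = F, y8 = F, y9 = F, y10 = F, y11 = F, y12 = F

Check each clause:
  1. (~y10 | y2 | y8) — y2 is true.
  2. (~y7 | ~y5) — ~y7 is true.
  3. (y3 | y2) — y2 is true.
  4. (~y1 | ~y5) — ~y5 is true.
  5. (~y2 | y10 | ~y7) — ~y7 is true.
  6. (~y5 | y9) — ~y5 is true.
  7. (~y4 | ~y10) — ~y4 is true.
  8. (~y1 | ~y11) — ~y11 is true.
  9. (~y5 | ~y4 | y9) — ~y5 is true.
  10. (y11 | y3) — y3 is true.
  11. (~y12 | y2 | ~y5) — y2 is true.
  12. (y3 | y7 | ~y5) — ~y5 is true.
  13. (y11 | ~y6 | ~y5) — ~y6 is true.
  14. (y12 | ~y8) — ~y8 is true.
  15. (y1 | ~y9) — y1 is true.
  16. (y7 | ~y8 | y6) — ~y8 is true.
  17. (~y7 | ~y1) — ~y7 is true.
  18. (y11 | ~y7) — ~y7 is true.
  19. (y8 | ~y9) — ~y9 is true.
  20. (~y10 | ~y11) — ~y11 is true.
  21. (~y8 | ~y3 | ~y9) — ~y8 is true.
  22. (~y3 | ~y5 | ~y2) — ~y5 is true.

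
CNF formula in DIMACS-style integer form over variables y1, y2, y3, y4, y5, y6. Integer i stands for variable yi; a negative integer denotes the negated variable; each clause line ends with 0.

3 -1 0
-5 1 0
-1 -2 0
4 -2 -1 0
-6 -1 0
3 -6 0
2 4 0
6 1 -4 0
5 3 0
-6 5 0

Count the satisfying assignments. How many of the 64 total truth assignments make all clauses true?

3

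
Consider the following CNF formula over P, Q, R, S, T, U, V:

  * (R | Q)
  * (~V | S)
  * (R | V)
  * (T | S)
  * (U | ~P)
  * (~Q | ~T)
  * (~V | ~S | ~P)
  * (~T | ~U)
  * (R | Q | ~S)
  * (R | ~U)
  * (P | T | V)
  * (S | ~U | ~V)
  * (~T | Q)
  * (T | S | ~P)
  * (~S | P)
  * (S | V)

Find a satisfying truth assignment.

P = T, Q = T, R = T, S = T, T = F, U = T, V = F

Check each clause:
  1. (Q | R) — Q is true.
  2. (~V | S) — ~V is true.
  3. (V | R) — R is true.
  4. (T | S) — S is true.
  5. (U | ~P) — U is true.
  6. (~T | ~Q) — ~T is true.
  7. (~S | ~V | ~P) — ~V is true.
  8. (~U | ~T) — ~T is true.
  9. (R | ~S | Q) — Q is true.
  10. (~U | R) — R is true.
  11. (P | V | T) — P is true.
  12. (~V | ~U | S) — ~V is true.
  13. (Q | ~T) — Q is true.
  14. (T | ~P | S) — S is true.
  15. (P | ~S) — P is true.
  16. (V | S) — S is true.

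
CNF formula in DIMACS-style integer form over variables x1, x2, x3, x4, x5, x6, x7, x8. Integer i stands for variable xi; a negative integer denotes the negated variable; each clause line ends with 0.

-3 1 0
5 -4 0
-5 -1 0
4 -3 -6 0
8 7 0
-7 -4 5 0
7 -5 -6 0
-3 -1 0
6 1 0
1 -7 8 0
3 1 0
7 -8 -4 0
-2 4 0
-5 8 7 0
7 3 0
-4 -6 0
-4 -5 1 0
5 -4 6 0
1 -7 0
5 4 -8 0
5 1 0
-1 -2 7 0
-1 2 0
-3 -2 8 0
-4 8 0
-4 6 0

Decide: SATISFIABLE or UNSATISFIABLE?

UNSATISFIABLE

x1 = True:
  propagation gives x5=False, x4=False, x3=False, x2=False; an empty clause results — contradiction.
x1 = False:
  propagation gives x3=False; an empty clause results — contradiction.
Every branch closes, so no satisfying assignment exists.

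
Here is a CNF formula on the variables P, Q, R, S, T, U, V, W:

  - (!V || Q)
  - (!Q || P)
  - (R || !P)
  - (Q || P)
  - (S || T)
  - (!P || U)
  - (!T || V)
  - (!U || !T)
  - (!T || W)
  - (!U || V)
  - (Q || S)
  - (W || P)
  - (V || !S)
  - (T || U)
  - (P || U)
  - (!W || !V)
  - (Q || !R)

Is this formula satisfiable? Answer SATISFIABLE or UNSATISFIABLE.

SATISFIABLE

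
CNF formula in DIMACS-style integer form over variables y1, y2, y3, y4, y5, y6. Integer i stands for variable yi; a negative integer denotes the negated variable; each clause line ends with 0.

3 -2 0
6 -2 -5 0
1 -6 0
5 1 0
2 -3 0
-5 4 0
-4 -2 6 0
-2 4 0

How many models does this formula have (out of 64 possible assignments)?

9

Case analysis on y2 and y4:
  y2=T, y4=T: remaining (y1,y3,y5,y6) ∈ {(T,T,F,T); (T,T,T,T)} — 2.
  y2=T, y4=F: a clause becomes empty — 0.
  y2=F, y4=T: 5 of the 16 assignments to (y1,y3,y5,y6) work.
  y2=F, y4=F: remaining (y1,y3,y5,y6) ∈ {(T,F,F,F); (T,F,F,T)} — 2.
Total: 2 + 0 + 5 + 2 = 9.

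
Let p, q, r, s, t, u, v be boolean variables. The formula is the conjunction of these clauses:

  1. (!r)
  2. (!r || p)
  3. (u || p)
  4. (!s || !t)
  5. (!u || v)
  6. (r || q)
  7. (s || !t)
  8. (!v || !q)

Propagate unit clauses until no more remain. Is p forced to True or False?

True

(!r) is a unit clause: r = False.
In (r || q), r is now false; q must hold, so q = True.
(!q || !v): since q = True, the clause reduces to (!v). v = False.
(!u || v) with v = False leaves only !u, so u = False.
From (u || p) and u = False: p = True.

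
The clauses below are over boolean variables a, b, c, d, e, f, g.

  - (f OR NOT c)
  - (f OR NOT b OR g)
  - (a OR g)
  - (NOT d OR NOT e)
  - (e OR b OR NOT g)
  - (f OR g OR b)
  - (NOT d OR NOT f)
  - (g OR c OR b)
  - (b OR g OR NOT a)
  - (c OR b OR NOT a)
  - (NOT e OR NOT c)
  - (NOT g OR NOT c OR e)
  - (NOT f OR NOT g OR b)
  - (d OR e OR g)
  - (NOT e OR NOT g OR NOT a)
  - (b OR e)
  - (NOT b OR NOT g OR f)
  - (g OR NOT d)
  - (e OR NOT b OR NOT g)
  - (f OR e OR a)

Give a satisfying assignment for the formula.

a = False, b = False, c = False, d = False, e = True, f = False, g = True

Check each clause:
  1. (f OR NOT c) — NOT c is true.
  2. (f OR NOT b OR g) — NOT b is true.
  3. (g OR a) — g is true.
  4. (NOT d OR NOT e) — NOT d is true.
  5. (e OR b OR NOT g) — e is true.
  6. (b OR g OR f) — g is true.
  7. (NOT f OR NOT d) — NOT f is true.
  8. (g OR b OR c) — g is true.
  9. (b OR g OR NOT a) — NOT a is true.
  10. (NOT a OR c OR b) — NOT a is true.
  11. (NOT e OR NOT c) — NOT c is true.
  12. (NOT g OR NOT c OR e) — e is true.
  13. (NOT f OR NOT g OR b) — NOT f is true.
  14. (e OR g OR d) — e is true.
  15. (NOT a OR NOT e OR NOT g) — NOT a is true.
  16. (b OR e) — e is true.
  17. (NOT b OR f OR NOT g) — NOT b is true.
  18. (g OR NOT d) — NOT d is true.
  19. (NOT b OR NOT g OR e) — e is true.
  20. (a OR f OR e) — e is true.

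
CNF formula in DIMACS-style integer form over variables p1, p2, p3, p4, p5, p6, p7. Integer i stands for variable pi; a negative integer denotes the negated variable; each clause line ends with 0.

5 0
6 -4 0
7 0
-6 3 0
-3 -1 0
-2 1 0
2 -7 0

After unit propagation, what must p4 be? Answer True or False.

False

(p5) stands alone — p5 = True.
(p7) is a unit clause: p7 = True.
(p2 ∨ ¬p7) with p7 = True leaves only p2, so p2 = True.
(p1 ∨ ¬p2): since p2 = True, the clause reduces to (p1). p1 = True.
(¬p3 ∨ ¬p1): since p1 = True, the clause reduces to (¬p3). p3 = False.
(p3 ∨ ¬p6) with p3 = False leaves only ¬p6, so p6 = False.
(p6 ∨ ¬p4): since p6 = False, the clause reduces to (¬p4). p4 = False.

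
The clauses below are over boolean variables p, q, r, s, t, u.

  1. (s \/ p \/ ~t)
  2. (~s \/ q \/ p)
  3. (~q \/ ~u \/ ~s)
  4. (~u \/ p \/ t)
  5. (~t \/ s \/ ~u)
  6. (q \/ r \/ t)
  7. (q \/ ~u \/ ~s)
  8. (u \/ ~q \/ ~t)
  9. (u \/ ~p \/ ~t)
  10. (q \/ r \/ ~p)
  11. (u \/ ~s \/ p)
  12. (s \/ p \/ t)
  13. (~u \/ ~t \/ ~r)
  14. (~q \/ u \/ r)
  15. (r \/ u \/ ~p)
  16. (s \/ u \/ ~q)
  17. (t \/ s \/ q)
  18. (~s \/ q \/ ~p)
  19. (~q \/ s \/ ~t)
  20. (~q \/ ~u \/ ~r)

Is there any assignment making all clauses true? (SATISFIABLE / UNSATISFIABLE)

SATISFIABLE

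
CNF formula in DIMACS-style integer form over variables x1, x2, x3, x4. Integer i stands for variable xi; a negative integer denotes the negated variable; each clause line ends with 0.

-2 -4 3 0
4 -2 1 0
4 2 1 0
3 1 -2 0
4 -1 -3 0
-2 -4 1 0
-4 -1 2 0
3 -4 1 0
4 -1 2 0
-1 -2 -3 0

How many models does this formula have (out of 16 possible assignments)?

2

The models are:
  x1=F x2=F x3=T x4=T
  x1=T x2=T x3=F x4=F
Count: 2.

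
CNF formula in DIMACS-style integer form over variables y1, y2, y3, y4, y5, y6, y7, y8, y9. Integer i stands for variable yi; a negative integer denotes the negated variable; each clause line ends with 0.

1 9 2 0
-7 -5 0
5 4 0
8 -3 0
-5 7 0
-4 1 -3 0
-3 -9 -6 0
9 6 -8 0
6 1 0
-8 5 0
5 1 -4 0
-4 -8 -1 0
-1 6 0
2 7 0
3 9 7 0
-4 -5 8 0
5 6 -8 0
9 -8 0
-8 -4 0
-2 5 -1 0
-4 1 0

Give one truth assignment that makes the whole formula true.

y1=True, y2=False, y3=False, y4=True, y5=False, y6=True, y7=True, y8=False, y9=True

Set y1 = True and propagate.
  then y6 is forced to True.
Branch on y2: take y2 = False.
  then y7 is forced to True.
  then y5 is forced to False.
  then y4 is forced to True.
  then y8 is forced to False.
  then y3 is forced to False.
y9 is now unconstrained; take y9 = True.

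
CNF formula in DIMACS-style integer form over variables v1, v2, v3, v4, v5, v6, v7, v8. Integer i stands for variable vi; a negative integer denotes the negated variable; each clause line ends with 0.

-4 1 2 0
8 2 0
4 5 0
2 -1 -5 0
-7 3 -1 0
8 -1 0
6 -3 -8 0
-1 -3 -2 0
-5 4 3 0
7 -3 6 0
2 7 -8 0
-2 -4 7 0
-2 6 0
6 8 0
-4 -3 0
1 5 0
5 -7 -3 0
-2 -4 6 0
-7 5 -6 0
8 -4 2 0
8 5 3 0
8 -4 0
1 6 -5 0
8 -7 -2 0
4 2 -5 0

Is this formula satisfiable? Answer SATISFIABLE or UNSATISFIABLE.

Branch on v1: take v1 = False.
  then v5 is forced to True.
  then v6 is forced to True.
Branch on v2: take v2 = True.
Branch on v3: take v3 = True.
  then v4 is forced to False.
The remaining clauses are satisfied by v7 = False, v8 = False.
So v1=False, v2=True, v3=True, v4=False, v5=True, v6=True, v7=False, v8=False is a satisfying assignment.

SATISFIABLE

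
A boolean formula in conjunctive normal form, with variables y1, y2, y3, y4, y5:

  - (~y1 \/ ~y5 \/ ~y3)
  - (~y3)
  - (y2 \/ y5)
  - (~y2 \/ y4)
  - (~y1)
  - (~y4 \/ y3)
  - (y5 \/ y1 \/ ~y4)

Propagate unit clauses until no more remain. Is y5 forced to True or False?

(~y3) stands alone — y3 = False.
(~y1) is a unit clause: y1 = False.
(y3 \/ ~y4): since y3 = False, the clause reduces to (~y4). y4 = False.
(~y2 \/ y4) with y4 = False leaves only ~y2, so y2 = False.
In (y2 \/ y5), y2 is now false; y5 must hold, so y5 = True.

True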